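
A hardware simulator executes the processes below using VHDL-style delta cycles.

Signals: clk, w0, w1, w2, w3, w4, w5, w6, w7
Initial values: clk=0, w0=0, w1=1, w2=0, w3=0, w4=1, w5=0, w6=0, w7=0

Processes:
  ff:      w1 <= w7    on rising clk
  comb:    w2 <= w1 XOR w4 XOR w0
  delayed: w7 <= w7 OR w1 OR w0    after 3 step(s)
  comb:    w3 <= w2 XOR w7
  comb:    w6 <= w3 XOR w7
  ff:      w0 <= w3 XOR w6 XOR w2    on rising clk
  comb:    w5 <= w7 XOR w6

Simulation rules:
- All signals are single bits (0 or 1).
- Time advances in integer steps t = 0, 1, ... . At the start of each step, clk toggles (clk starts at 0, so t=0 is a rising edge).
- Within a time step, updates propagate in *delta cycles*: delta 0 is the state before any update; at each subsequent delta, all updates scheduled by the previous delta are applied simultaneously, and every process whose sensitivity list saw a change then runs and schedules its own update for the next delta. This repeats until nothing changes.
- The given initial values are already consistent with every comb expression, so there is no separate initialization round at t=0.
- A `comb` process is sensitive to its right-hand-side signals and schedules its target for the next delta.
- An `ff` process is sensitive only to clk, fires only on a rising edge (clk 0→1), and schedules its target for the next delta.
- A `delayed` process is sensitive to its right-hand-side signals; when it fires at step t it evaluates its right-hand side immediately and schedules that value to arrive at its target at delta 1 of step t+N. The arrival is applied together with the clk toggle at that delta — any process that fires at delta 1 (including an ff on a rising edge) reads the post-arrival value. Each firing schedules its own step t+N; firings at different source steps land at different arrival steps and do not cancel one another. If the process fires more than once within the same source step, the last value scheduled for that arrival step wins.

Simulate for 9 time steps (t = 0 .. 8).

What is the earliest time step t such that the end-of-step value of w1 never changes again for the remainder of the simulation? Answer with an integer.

t0.Δ0 w0=0 w4=1 w5=0 w7=0 w6=0 w1=1 clk=0 w3=0 w2=0
t0.Δ1 w0=0 w4=1 w5=0 w7=0 w6=0 w1=1 clk=1 w3=0 w2=0
t0.Δ2 w0=0 w4=1 w5=0 w7=0 w6=0 w1=0 clk=1 w3=0 w2=0
t0.Δ3 w0=0 w4=1 w5=0 w7=0 w6=0 w1=0 clk=1 w3=0 w2=1
t0.Δ4 w0=0 w4=1 w5=0 w7=0 w6=0 w1=0 clk=1 w3=1 w2=1
t0.Δ5 w0=0 w4=1 w5=0 w7=0 w6=1 w1=0 clk=1 w3=1 w2=1
t0.Δ6 w0=0 w4=1 w5=1 w7=0 w6=1 w1=0 clk=1 w3=1 w2=1
t1.Δ0 w0=0 w4=1 w5=1 w7=0 w6=1 w1=0 clk=1 w3=1 w2=1
t1.Δ1 w0=0 w4=1 w5=1 w7=0 w6=1 w1=0 clk=0 w3=1 w2=1
t2.Δ0 w0=0 w4=1 w5=1 w7=0 w6=1 w1=0 clk=0 w3=1 w2=1
t2.Δ1 w0=0 w4=1 w5=1 w7=0 w6=1 w1=0 clk=1 w3=1 w2=1
t2.Δ2 w0=1 w4=1 w5=1 w7=0 w6=1 w1=0 clk=1 w3=1 w2=1
t2.Δ3 w0=1 w4=1 w5=1 w7=0 w6=1 w1=0 clk=1 w3=1 w2=0
t2.Δ4 w0=1 w4=1 w5=1 w7=0 w6=1 w1=0 clk=1 w3=0 w2=0
t2.Δ5 w0=1 w4=1 w5=1 w7=0 w6=0 w1=0 clk=1 w3=0 w2=0
t2.Δ6 w0=1 w4=1 w5=0 w7=0 w6=0 w1=0 clk=1 w3=0 w2=0
t3.Δ0 w0=1 w4=1 w5=0 w7=0 w6=0 w1=0 clk=1 w3=0 w2=0
t3.Δ1 w0=1 w4=1 w5=0 w7=0 w6=0 w1=0 clk=0 w3=0 w2=0
t4.Δ0 w0=1 w4=1 w5=0 w7=0 w6=0 w1=0 clk=0 w3=0 w2=0
t4.Δ1 w0=1 w4=1 w5=0 w7=0 w6=0 w1=0 clk=1 w3=0 w2=0
t4.Δ2 w0=0 w4=1 w5=0 w7=0 w6=0 w1=0 clk=1 w3=0 w2=0
t4.Δ3 w0=0 w4=1 w5=0 w7=0 w6=0 w1=0 clk=1 w3=0 w2=1
t4.Δ4 w0=0 w4=1 w5=0 w7=0 w6=0 w1=0 clk=1 w3=1 w2=1
t4.Δ5 w0=0 w4=1 w5=0 w7=0 w6=1 w1=0 clk=1 w3=1 w2=1
t4.Δ6 w0=0 w4=1 w5=1 w7=0 w6=1 w1=0 clk=1 w3=1 w2=1
t5.Δ0 w0=0 w4=1 w5=1 w7=0 w6=1 w1=0 clk=1 w3=1 w2=1
t5.Δ1 w0=0 w4=1 w5=1 w7=1 w6=1 w1=0 clk=0 w3=1 w2=1
t5.Δ2 w0=0 w4=1 w5=0 w7=1 w6=0 w1=0 clk=0 w3=0 w2=1
t5.Δ3 w0=0 w4=1 w5=1 w7=1 w6=1 w1=0 clk=0 w3=0 w2=1
t5.Δ4 w0=0 w4=1 w5=0 w7=1 w6=1 w1=0 clk=0 w3=0 w2=1
t6.Δ0 w0=0 w4=1 w5=0 w7=1 w6=1 w1=0 clk=0 w3=0 w2=1
t6.Δ1 w0=0 w4=1 w5=0 w7=1 w6=1 w1=0 clk=1 w3=0 w2=1
t6.Δ2 w0=0 w4=1 w5=0 w7=1 w6=1 w1=1 clk=1 w3=0 w2=1
t6.Δ3 w0=0 w4=1 w5=0 w7=1 w6=1 w1=1 clk=1 w3=0 w2=0
t6.Δ4 w0=0 w4=1 w5=0 w7=1 w6=1 w1=1 clk=1 w3=1 w2=0
t6.Δ5 w0=0 w4=1 w5=0 w7=1 w6=0 w1=1 clk=1 w3=1 w2=0
t6.Δ6 w0=0 w4=1 w5=1 w7=1 w6=0 w1=1 clk=1 w3=1 w2=0
t7.Δ0 w0=0 w4=1 w5=1 w7=1 w6=0 w1=1 clk=1 w3=1 w2=0
t7.Δ1 w0=0 w4=1 w5=1 w7=0 w6=0 w1=1 clk=0 w3=1 w2=0
t7.Δ2 w0=0 w4=1 w5=0 w7=0 w6=1 w1=1 clk=0 w3=0 w2=0
t7.Δ3 w0=0 w4=1 w5=1 w7=0 w6=0 w1=1 clk=0 w3=0 w2=0
t7.Δ4 w0=0 w4=1 w5=0 w7=0 w6=0 w1=1 clk=0 w3=0 w2=0
t8.Δ0 w0=0 w4=1 w5=0 w7=0 w6=0 w1=1 clk=0 w3=0 w2=0
t8.Δ1 w0=0 w4=1 w5=0 w7=1 w6=0 w1=1 clk=1 w3=0 w2=0
t8.Δ2 w0=0 w4=1 w5=1 w7=1 w6=1 w1=1 clk=1 w3=1 w2=0
t8.Δ3 w0=0 w4=1 w5=0 w7=1 w6=0 w1=1 clk=1 w3=1 w2=0
t8.Δ4 w0=0 w4=1 w5=1 w7=1 w6=0 w1=1 clk=1 w3=1 w2=0

6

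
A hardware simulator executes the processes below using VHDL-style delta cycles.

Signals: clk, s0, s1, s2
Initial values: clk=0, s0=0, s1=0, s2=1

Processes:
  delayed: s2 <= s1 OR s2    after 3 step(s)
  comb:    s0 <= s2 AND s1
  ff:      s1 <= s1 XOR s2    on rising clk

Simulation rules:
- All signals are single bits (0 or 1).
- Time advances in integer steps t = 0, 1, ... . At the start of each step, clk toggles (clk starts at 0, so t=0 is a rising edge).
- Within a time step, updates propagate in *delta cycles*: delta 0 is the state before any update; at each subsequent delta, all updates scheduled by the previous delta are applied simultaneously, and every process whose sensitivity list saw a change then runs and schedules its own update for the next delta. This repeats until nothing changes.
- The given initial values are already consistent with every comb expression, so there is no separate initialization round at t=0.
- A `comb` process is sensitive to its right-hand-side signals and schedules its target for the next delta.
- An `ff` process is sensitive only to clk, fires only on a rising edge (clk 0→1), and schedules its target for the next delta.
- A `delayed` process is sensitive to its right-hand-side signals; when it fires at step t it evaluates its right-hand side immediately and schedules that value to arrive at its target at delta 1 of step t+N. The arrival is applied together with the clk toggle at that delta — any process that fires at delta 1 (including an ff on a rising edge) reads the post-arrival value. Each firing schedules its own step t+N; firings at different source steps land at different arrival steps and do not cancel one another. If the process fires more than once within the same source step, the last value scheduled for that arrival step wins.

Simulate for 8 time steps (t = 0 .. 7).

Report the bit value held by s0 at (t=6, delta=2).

[bits: clk,s2,s1,s0]
t=0: Δ0=0100 Δ1=1100 Δ2=1110 Δ3=1111 | 3Δ
t=1: Δ0=1111 Δ1=0111 | 1Δ
t=2: Δ0=0111 Δ1=1111 Δ2=1101 Δ3=1100 | 3Δ
t=3: Δ0=1100 Δ1=0100 | 1Δ
t=4: Δ0=0100 Δ1=1100 Δ2=1110 Δ3=1111 | 3Δ
t=5: Δ0=1111 Δ1=0111 | 1Δ
t=6: Δ0=0111 Δ1=1111 Δ2=1101 Δ3=1100 | 3Δ
t=7: Δ0=1100 Δ1=0100 | 1Δ

1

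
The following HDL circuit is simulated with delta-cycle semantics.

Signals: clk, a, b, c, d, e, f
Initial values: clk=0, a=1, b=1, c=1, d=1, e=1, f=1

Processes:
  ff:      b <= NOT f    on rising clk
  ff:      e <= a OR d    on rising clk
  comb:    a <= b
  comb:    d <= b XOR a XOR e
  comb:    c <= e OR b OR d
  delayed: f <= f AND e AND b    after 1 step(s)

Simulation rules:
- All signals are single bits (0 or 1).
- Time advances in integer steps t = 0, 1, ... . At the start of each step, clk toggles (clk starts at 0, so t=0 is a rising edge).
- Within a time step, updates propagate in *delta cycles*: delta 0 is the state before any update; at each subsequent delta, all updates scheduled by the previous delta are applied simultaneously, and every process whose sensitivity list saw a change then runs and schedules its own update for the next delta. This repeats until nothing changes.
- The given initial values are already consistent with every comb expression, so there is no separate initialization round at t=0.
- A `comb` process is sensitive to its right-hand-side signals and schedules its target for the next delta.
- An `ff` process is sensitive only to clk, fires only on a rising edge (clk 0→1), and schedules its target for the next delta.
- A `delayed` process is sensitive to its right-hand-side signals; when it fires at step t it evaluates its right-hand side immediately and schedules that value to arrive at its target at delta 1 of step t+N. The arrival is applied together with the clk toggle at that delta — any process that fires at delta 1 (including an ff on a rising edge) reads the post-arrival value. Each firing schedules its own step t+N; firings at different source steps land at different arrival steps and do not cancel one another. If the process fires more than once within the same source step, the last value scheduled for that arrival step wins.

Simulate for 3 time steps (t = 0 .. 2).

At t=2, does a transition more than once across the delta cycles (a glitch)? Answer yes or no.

t0.Δ0 d=1 c=1 b=1 a=1 clk=0 f=1 e=1
t0.Δ1 d=1 c=1 b=1 a=1 clk=1 f=1 e=1
t0.Δ2 d=1 c=1 b=0 a=1 clk=1 f=1 e=1
t0.Δ3 d=0 c=1 b=0 a=0 clk=1 f=1 e=1
t0.Δ4 d=1 c=1 b=0 a=0 clk=1 f=1 e=1
t1.Δ0 d=1 c=1 b=0 a=0 clk=1 f=1 e=1
t1.Δ1 d=1 c=1 b=0 a=0 clk=0 f=0 e=1
t2.Δ0 d=1 c=1 b=0 a=0 clk=0 f=0 e=1
t2.Δ1 d=1 c=1 b=0 a=0 clk=1 f=0 e=1
t2.Δ2 d=1 c=1 b=1 a=0 clk=1 f=0 e=1
t2.Δ3 d=0 c=1 b=1 a=1 clk=1 f=0 e=1
t2.Δ4 d=1 c=1 b=1 a=1 clk=1 f=0 e=1

no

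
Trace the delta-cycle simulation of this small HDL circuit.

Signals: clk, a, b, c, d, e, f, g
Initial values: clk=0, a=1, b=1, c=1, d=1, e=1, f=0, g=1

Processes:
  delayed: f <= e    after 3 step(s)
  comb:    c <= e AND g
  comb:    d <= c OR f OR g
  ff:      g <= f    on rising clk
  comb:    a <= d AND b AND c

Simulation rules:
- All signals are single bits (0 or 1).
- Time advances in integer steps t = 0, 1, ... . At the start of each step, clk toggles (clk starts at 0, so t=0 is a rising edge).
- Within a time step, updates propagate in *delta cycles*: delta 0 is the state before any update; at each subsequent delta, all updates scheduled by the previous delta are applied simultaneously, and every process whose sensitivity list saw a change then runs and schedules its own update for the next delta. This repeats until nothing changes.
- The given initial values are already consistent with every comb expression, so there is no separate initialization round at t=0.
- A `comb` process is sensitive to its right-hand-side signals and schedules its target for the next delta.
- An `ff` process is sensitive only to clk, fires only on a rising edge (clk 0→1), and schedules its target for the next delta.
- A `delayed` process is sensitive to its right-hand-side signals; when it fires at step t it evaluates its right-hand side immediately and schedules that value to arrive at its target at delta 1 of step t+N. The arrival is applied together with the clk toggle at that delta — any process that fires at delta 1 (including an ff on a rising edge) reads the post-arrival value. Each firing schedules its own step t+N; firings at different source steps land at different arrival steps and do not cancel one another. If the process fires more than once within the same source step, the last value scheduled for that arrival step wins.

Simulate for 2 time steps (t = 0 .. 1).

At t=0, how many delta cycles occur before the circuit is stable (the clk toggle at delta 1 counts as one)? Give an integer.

t=0 Δ0: e=1 a=1 clk=0 d=1 c=1 g=1 f=0 b=1
  Δ1: clk:0→1
  Δ2: g:1→0
  Δ3: c:1→0
  Δ4: a:1→0, d:1→0
  (4Δ to stable)
t=1 Δ0: e=1 a=0 clk=1 d=0 c=0 g=0 f=0 b=1
  Δ1: clk:1→0
  (1Δ to stable)

4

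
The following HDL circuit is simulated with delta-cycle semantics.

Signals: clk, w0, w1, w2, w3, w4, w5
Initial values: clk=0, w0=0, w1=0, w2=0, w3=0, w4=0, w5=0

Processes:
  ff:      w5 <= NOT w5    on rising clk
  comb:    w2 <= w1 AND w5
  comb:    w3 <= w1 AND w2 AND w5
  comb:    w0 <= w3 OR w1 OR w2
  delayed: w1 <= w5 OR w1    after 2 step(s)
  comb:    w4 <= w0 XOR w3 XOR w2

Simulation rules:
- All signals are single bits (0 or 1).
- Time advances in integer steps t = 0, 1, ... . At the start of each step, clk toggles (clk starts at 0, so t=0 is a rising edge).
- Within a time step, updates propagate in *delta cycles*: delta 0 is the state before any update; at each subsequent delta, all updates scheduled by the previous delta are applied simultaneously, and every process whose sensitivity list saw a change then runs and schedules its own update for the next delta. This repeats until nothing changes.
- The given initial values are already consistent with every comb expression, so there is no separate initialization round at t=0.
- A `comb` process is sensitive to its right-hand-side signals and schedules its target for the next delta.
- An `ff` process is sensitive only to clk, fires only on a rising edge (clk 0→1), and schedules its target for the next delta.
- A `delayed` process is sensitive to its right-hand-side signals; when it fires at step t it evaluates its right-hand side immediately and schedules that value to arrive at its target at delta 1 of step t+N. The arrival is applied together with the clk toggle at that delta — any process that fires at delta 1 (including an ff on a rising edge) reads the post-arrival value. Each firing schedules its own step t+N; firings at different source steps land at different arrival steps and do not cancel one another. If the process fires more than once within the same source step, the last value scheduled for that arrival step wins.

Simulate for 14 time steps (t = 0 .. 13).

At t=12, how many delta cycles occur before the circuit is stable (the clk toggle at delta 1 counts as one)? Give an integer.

t=0 Δ0: w5=0 w0=0 w4=0 clk=0 w2=0 w3=0 w1=0
  Δ1: clk:0→1
  Δ2: w5:0→1
  (2Δ to stable)
t=1 Δ0: w5=1 w0=0 w4=0 clk=1 w2=0 w3=0 w1=0
  Δ1: clk:1→0
  (1Δ to stable)
t=2 Δ0: w5=1 w0=0 w4=0 clk=0 w2=0 w3=0 w1=0
  Δ1: clk:0→1, w1:0→1
  Δ2: w5:1→0, w0:0→1, w2:0→1
  Δ3: w2:1→0
  Δ4: w4:0→1
  (4Δ to stable)
t=3 Δ0: w5=0 w0=1 w4=1 clk=1 w2=0 w3=0 w1=1
  Δ1: clk:1→0
  (1Δ to stable)
t=4 Δ0: w5=0 w0=1 w4=1 clk=0 w2=0 w3=0 w1=1
  Δ1: clk:0→1
  Δ2: w5:0→1
  Δ3: w2:0→1
  Δ4: w4:1→0, w3:0→1
  Δ5: w4:0→1
  (5Δ to stable)
t=5 Δ0: w5=1 w0=1 w4=1 clk=1 w2=1 w3=1 w1=1
  Δ1: clk:1→0
  (1Δ to stable)
t=6 Δ0: w5=1 w0=1 w4=1 clk=0 w2=1 w3=1 w1=1
  Δ1: clk:0→1
  Δ2: w5:1→0
  Δ3: w2:1→0, w3:1→0
  (3Δ to stable)
t=7 Δ0: w5=0 w0=1 w4=1 clk=1 w2=0 w3=0 w1=1
  Δ1: clk:1→0
  (1Δ to stable)
t=8 Δ0: w5=0 w0=1 w4=1 clk=0 w2=0 w3=0 w1=1
  Δ1: clk:0→1
  Δ2: w5:0→1
  Δ3: w2:0→1
  Δ4: w4:1→0, w3:0→1
  Δ5: w4:0→1
  (5Δ to stable)
t=9 Δ0: w5=1 w0=1 w4=1 clk=1 w2=1 w3=1 w1=1
  Δ1: clk:1→0
  (1Δ to stable)
t=10 Δ0: w5=1 w0=1 w4=1 clk=0 w2=1 w3=1 w1=1
  Δ1: clk:0→1
  Δ2: w5:1→0
  Δ3: w2:1→0, w3:1→0
  (3Δ to stable)
t=11 Δ0: w5=0 w0=1 w4=1 clk=1 w2=0 w3=0 w1=1
  Δ1: clk:1→0
  (1Δ to stable)
t=12 Δ0: w5=0 w0=1 w4=1 clk=0 w2=0 w3=0 w1=1
  Δ1: clk:0→1
  Δ2: w5:0→1
  Δ3: w2:0→1
  Δ4: w4:1→0, w3:0→1
  Δ5: w4:0→1
  (5Δ to stable)
t=13 Δ0: w5=1 w0=1 w4=1 clk=1 w2=1 w3=1 w1=1
  Δ1: clk:1→0
  (1Δ to stable)

5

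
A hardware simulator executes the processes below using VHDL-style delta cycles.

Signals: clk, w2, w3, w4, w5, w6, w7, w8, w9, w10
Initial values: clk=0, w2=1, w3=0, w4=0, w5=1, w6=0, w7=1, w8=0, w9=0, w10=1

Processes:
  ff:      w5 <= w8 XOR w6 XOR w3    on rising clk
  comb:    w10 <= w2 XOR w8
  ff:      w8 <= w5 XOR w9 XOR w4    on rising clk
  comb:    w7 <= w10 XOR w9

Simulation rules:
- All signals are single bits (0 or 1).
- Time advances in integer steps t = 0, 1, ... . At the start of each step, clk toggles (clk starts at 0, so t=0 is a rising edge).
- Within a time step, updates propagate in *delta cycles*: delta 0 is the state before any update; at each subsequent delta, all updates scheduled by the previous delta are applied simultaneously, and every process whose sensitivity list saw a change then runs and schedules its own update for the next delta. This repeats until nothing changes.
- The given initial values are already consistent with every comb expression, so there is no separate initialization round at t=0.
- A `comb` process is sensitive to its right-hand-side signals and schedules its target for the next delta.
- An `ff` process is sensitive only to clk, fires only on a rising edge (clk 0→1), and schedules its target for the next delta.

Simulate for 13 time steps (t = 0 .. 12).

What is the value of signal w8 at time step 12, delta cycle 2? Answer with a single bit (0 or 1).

t0.Δ0 w6=0 w9=0 w10=1 w8=0 w5=1 w4=0 w7=1 w3=0 clk=0 w2=1
t0.Δ1 w6=0 w9=0 w10=1 w8=0 w5=1 w4=0 w7=1 w3=0 clk=1 w2=1
t0.Δ2 w6=0 w9=0 w10=1 w8=1 w5=0 w4=0 w7=1 w3=0 clk=1 w2=1
t0.Δ3 w6=0 w9=0 w10=0 w8=1 w5=0 w4=0 w7=1 w3=0 clk=1 w2=1
t0.Δ4 w6=0 w9=0 w10=0 w8=1 w5=0 w4=0 w7=0 w3=0 clk=1 w2=1
t1.Δ0 w6=0 w9=0 w10=0 w8=1 w5=0 w4=0 w7=0 w3=0 clk=1 w2=1
t1.Δ1 w6=0 w9=0 w10=0 w8=1 w5=0 w4=0 w7=0 w3=0 clk=0 w2=1
t2.Δ0 w6=0 w9=0 w10=0 w8=1 w5=0 w4=0 w7=0 w3=0 clk=0 w2=1
t2.Δ1 w6=0 w9=0 w10=0 w8=1 w5=0 w4=0 w7=0 w3=0 clk=1 w2=1
t2.Δ2 w6=0 w9=0 w10=0 w8=0 w5=1 w4=0 w7=0 w3=0 clk=1 w2=1
t2.Δ3 w6=0 w9=0 w10=1 w8=0 w5=1 w4=0 w7=0 w3=0 clk=1 w2=1
t2.Δ4 w6=0 w9=0 w10=1 w8=0 w5=1 w4=0 w7=1 w3=0 clk=1 w2=1
t3.Δ0 w6=0 w9=0 w10=1 w8=0 w5=1 w4=0 w7=1 w3=0 clk=1 w2=1
t3.Δ1 w6=0 w9=0 w10=1 w8=0 w5=1 w4=0 w7=1 w3=0 clk=0 w2=1
t4.Δ0 w6=0 w9=0 w10=1 w8=0 w5=1 w4=0 w7=1 w3=0 clk=0 w2=1
t4.Δ1 w6=0 w9=0 w10=1 w8=0 w5=1 w4=0 w7=1 w3=0 clk=1 w2=1
t4.Δ2 w6=0 w9=0 w10=1 w8=1 w5=0 w4=0 w7=1 w3=0 clk=1 w2=1
t4.Δ3 w6=0 w9=0 w10=0 w8=1 w5=0 w4=0 w7=1 w3=0 clk=1 w2=1
t4.Δ4 w6=0 w9=0 w10=0 w8=1 w5=0 w4=0 w7=0 w3=0 clk=1 w2=1
t5.Δ0 w6=0 w9=0 w10=0 w8=1 w5=0 w4=0 w7=0 w3=0 clk=1 w2=1
t5.Δ1 w6=0 w9=0 w10=0 w8=1 w5=0 w4=0 w7=0 w3=0 clk=0 w2=1
t6.Δ0 w6=0 w9=0 w10=0 w8=1 w5=0 w4=0 w7=0 w3=0 clk=0 w2=1
t6.Δ1 w6=0 w9=0 w10=0 w8=1 w5=0 w4=0 w7=0 w3=0 clk=1 w2=1
t6.Δ2 w6=0 w9=0 w10=0 w8=0 w5=1 w4=0 w7=0 w3=0 clk=1 w2=1
t6.Δ3 w6=0 w9=0 w10=1 w8=0 w5=1 w4=0 w7=0 w3=0 clk=1 w2=1
t6.Δ4 w6=0 w9=0 w10=1 w8=0 w5=1 w4=0 w7=1 w3=0 clk=1 w2=1
t7.Δ0 w6=0 w9=0 w10=1 w8=0 w5=1 w4=0 w7=1 w3=0 clk=1 w2=1
t7.Δ1 w6=0 w9=0 w10=1 w8=0 w5=1 w4=0 w7=1 w3=0 clk=0 w2=1
t8.Δ0 w6=0 w9=0 w10=1 w8=0 w5=1 w4=0 w7=1 w3=0 clk=0 w2=1
t8.Δ1 w6=0 w9=0 w10=1 w8=0 w5=1 w4=0 w7=1 w3=0 clk=1 w2=1
t8.Δ2 w6=0 w9=0 w10=1 w8=1 w5=0 w4=0 w7=1 w3=0 clk=1 w2=1
t8.Δ3 w6=0 w9=0 w10=0 w8=1 w5=0 w4=0 w7=1 w3=0 clk=1 w2=1
t8.Δ4 w6=0 w9=0 w10=0 w8=1 w5=0 w4=0 w7=0 w3=0 clk=1 w2=1
t9.Δ0 w6=0 w9=0 w10=0 w8=1 w5=0 w4=0 w7=0 w3=0 clk=1 w2=1
t9.Δ1 w6=0 w9=0 w10=0 w8=1 w5=0 w4=0 w7=0 w3=0 clk=0 w2=1
t10.Δ0 w6=0 w9=0 w10=0 w8=1 w5=0 w4=0 w7=0 w3=0 clk=0 w2=1
t10.Δ1 w6=0 w9=0 w10=0 w8=1 w5=0 w4=0 w7=0 w3=0 clk=1 w2=1
t10.Δ2 w6=0 w9=0 w10=0 w8=0 w5=1 w4=0 w7=0 w3=0 clk=1 w2=1
t10.Δ3 w6=0 w9=0 w10=1 w8=0 w5=1 w4=0 w7=0 w3=0 clk=1 w2=1
t10.Δ4 w6=0 w9=0 w10=1 w8=0 w5=1 w4=0 w7=1 w3=0 clk=1 w2=1
t11.Δ0 w6=0 w9=0 w10=1 w8=0 w5=1 w4=0 w7=1 w3=0 clk=1 w2=1
t11.Δ1 w6=0 w9=0 w10=1 w8=0 w5=1 w4=0 w7=1 w3=0 clk=0 w2=1
t12.Δ0 w6=0 w9=0 w10=1 w8=0 w5=1 w4=0 w7=1 w3=0 clk=0 w2=1
t12.Δ1 w6=0 w9=0 w10=1 w8=0 w5=1 w4=0 w7=1 w3=0 clk=1 w2=1
t12.Δ2 w6=0 w9=0 w10=1 w8=1 w5=0 w4=0 w7=1 w3=0 clk=1 w2=1
t12.Δ3 w6=0 w9=0 w10=0 w8=1 w5=0 w4=0 w7=1 w3=0 clk=1 w2=1
t12.Δ4 w6=0 w9=0 w10=0 w8=1 w5=0 w4=0 w7=0 w3=0 clk=1 w2=1

1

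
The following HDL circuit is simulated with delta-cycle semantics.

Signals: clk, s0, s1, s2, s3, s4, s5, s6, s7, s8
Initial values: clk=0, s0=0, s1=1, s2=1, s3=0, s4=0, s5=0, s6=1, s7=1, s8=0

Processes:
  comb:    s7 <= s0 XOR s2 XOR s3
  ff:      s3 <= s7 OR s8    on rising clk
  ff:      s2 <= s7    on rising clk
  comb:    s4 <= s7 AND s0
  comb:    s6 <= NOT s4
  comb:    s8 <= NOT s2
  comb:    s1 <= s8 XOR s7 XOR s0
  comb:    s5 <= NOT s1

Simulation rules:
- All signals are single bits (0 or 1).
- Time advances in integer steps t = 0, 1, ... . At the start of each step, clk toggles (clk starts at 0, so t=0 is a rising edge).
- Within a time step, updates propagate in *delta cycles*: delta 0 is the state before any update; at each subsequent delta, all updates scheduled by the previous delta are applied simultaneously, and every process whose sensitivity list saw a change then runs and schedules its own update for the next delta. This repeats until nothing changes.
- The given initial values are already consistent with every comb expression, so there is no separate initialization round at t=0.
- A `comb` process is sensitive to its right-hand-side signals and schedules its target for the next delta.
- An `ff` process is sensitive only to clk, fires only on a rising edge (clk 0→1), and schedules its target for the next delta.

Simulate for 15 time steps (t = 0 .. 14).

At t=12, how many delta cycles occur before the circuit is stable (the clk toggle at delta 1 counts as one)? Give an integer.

3

t=0 Δ0: s2=1 s5=0 s1=1 s6=1 clk=0 s8=0 s7=1 s3=0 s0=0 s4=0
  Δ1: clk:0→1
  Δ2: s3:0→1
  Δ3: s7:1→0
  Δ4: s1:1→0
  Δ5: s5:0→1
  (5Δ to stable)
t=1 Δ0: s2=1 s5=1 s1=0 s6=1 clk=1 s8=0 s7=0 s3=1 s0=0 s4=0
  Δ1: clk:1→0
  (1Δ to stable)
t=2 Δ0: s2=1 s5=1 s1=0 s6=1 clk=0 s8=0 s7=0 s3=1 s0=0 s4=0
  Δ1: clk:0→1
  Δ2: s2:1→0, s3:1→0
  Δ3: s8:0→1
  Δ4: s1:0→1
  Δ5: s5:1→0
  (5Δ to stable)
t=3 Δ0: s2=0 s5=0 s1=1 s6=1 clk=1 s8=1 s7=0 s3=0 s0=0 s4=0
  Δ1: clk:1→0
  (1Δ to stable)
t=4 Δ0: s2=0 s5=0 s1=1 s6=1 clk=0 s8=1 s7=0 s3=0 s0=0 s4=0
  Δ1: clk:0→1
  Δ2: s3:0→1
  Δ3: s7:0→1
  Δ4: s1:1→0
  Δ5: s5:0→1
  (5Δ to stable)
t=5 Δ0: s2=0 s5=1 s1=0 s6=1 clk=1 s8=1 s7=1 s3=1 s0=0 s4=0
  Δ1: clk:1→0
  (1Δ to stable)
t=6 Δ0: s2=0 s5=1 s1=0 s6=1 clk=0 s8=1 s7=1 s3=1 s0=0 s4=0
  Δ1: clk:0→1
  Δ2: s2:0→1
  Δ3: s8:1→0, s7:1→0
  (3Δ to stable)
t=7 Δ0: s2=1 s5=1 s1=0 s6=1 clk=1 s8=0 s7=0 s3=1 s0=0 s4=0
  Δ1: clk:1→0
  (1Δ to stable)
t=8 Δ0: s2=1 s5=1 s1=0 s6=1 clk=0 s8=0 s7=0 s3=1 s0=0 s4=0
  Δ1: clk:0→1
  Δ2: s2:1→0, s3:1→0
  Δ3: s8:0→1
  Δ4: s1:0→1
  Δ5: s5:1→0
  (5Δ to stable)
t=9 Δ0: s2=0 s5=0 s1=1 s6=1 clk=1 s8=1 s7=0 s3=0 s0=0 s4=0
  Δ1: clk:1→0
  (1Δ to stable)
t=10 Δ0: s2=0 s5=0 s1=1 s6=1 clk=0 s8=1 s7=0 s3=0 s0=0 s4=0
  Δ1: clk:0→1
  Δ2: s3:0→1
  Δ3: s7:0→1
  Δ4: s1:1→0
  Δ5: s5:0→1
  (5Δ to stable)
t=11 Δ0: s2=0 s5=1 s1=0 s6=1 clk=1 s8=1 s7=1 s3=1 s0=0 s4=0
  Δ1: clk:1→0
  (1Δ to stable)
t=12 Δ0: s2=0 s5=1 s1=0 s6=1 clk=0 s8=1 s7=1 s3=1 s0=0 s4=0
  Δ1: clk:0→1
  Δ2: s2:0→1
  Δ3: s8:1→0, s7:1→0
  (3Δ to stable)
t=13 Δ0: s2=1 s5=1 s1=0 s6=1 clk=1 s8=0 s7=0 s3=1 s0=0 s4=0
  Δ1: clk:1→0
  (1Δ to stable)
t=14 Δ0: s2=1 s5=1 s1=0 s6=1 clk=0 s8=0 s7=0 s3=1 s0=0 s4=0
  Δ1: clk:0→1
  Δ2: s2:1→0, s3:1→0
  Δ3: s8:0→1
  Δ4: s1:0→1
  Δ5: s5:1→0
  (5Δ to stable)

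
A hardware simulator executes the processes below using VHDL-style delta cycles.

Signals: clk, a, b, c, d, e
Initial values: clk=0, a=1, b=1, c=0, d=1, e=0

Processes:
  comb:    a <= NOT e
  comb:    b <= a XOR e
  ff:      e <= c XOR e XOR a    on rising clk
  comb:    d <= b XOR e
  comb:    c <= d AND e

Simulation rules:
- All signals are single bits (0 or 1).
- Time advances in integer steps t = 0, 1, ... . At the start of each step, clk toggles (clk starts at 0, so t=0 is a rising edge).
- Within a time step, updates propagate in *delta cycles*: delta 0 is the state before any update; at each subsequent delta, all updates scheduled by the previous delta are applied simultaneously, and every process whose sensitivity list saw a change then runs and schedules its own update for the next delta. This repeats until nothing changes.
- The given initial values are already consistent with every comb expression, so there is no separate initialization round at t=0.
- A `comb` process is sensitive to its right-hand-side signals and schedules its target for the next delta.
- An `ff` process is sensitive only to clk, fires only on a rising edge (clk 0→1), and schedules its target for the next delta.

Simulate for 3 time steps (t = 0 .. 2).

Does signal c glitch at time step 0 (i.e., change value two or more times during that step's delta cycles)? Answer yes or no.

t=0 Δ0: d=1 a=1 e=0 clk=0 b=1 c=0
  Δ1: clk:0→1
  Δ2: e:0→1
  Δ3: d:1→0, a:1→0, b:1→0, c:0→1
  Δ4: d:0→1, b:0→1, c:1→0
  Δ5: d:1→0, c:0→1
  Δ6: c:1→0
  (6Δ to stable)
t=1 Δ0: d=0 a=0 e=1 clk=1 b=1 c=0
  Δ1: clk:1→0
  (1Δ to stable)
t=2 Δ0: d=0 a=0 e=1 clk=0 b=1 c=0
  Δ1: clk:0→1
  (1Δ to stable)

yes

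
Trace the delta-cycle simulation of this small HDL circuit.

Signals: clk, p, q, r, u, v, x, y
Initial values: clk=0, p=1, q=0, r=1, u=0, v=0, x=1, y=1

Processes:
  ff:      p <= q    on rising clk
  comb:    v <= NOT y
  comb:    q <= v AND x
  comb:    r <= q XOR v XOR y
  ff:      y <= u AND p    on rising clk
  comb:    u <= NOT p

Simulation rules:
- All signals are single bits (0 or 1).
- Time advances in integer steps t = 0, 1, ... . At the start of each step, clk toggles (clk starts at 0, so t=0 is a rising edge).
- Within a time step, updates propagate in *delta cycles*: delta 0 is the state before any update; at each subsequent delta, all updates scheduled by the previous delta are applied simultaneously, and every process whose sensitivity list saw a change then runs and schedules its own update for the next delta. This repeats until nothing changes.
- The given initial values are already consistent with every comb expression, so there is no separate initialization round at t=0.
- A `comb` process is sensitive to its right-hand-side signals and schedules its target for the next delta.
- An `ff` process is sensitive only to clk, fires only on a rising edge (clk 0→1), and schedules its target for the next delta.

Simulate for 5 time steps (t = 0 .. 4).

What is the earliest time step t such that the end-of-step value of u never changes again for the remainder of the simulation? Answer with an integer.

[bits: u,r,clk,x,p,y,v,q]
t=0: Δ0=01011100 Δ1=01111100 Δ2=01110000 Δ3=10110010 Δ4=11110011 Δ5=10110011 | 5Δ
t=1: Δ0=10110011 Δ1=10010011 | 1Δ
t=2: Δ0=10010011 Δ1=10110011 Δ2=10111011 Δ3=00111011 | 3Δ
t=3: Δ0=00111011 Δ1=00011011 | 1Δ
t=4: Δ0=00011011 Δ1=00111011 | 1Δ

2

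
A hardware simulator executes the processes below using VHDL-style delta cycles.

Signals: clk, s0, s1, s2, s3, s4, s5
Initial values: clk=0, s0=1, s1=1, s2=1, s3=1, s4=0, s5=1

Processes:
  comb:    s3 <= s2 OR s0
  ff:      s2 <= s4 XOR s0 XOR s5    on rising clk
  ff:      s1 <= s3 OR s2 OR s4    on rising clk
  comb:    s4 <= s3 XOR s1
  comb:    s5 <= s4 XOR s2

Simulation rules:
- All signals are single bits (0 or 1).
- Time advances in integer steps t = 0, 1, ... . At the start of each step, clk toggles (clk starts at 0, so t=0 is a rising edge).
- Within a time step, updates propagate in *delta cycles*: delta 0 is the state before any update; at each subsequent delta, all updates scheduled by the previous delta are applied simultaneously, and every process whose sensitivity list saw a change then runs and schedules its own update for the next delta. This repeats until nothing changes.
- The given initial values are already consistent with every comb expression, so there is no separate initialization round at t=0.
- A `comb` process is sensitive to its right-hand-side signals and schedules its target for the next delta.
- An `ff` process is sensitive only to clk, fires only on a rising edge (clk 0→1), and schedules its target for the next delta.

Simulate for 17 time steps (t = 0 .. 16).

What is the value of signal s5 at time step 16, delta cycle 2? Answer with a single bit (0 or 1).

t0.Δ0 s3=1 clk=0 s4=0 s2=1 s1=1 s5=1 s0=1
t0.Δ1 s3=1 clk=1 s4=0 s2=1 s1=1 s5=1 s0=1
t0.Δ2 s3=1 clk=1 s4=0 s2=0 s1=1 s5=1 s0=1
t0.Δ3 s3=1 clk=1 s4=0 s2=0 s1=1 s5=0 s0=1
t1.Δ0 s3=1 clk=1 s4=0 s2=0 s1=1 s5=0 s0=1
t1.Δ1 s3=1 clk=0 s4=0 s2=0 s1=1 s5=0 s0=1
t2.Δ0 s3=1 clk=0 s4=0 s2=0 s1=1 s5=0 s0=1
t2.Δ1 s3=1 clk=1 s4=0 s2=0 s1=1 s5=0 s0=1
t2.Δ2 s3=1 clk=1 s4=0 s2=1 s1=1 s5=0 s0=1
t2.Δ3 s3=1 clk=1 s4=0 s2=1 s1=1 s5=1 s0=1
t3.Δ0 s3=1 clk=1 s4=0 s2=1 s1=1 s5=1 s0=1
t3.Δ1 s3=1 clk=0 s4=0 s2=1 s1=1 s5=1 s0=1
t4.Δ0 s3=1 clk=0 s4=0 s2=1 s1=1 s5=1 s0=1
t4.Δ1 s3=1 clk=1 s4=0 s2=1 s1=1 s5=1 s0=1
t4.Δ2 s3=1 clk=1 s4=0 s2=0 s1=1 s5=1 s0=1
t4.Δ3 s3=1 clk=1 s4=0 s2=0 s1=1 s5=0 s0=1
t5.Δ0 s3=1 clk=1 s4=0 s2=0 s1=1 s5=0 s0=1
t5.Δ1 s3=1 clk=0 s4=0 s2=0 s1=1 s5=0 s0=1
t6.Δ0 s3=1 clk=0 s4=0 s2=0 s1=1 s5=0 s0=1
t6.Δ1 s3=1 clk=1 s4=0 s2=0 s1=1 s5=0 s0=1
t6.Δ2 s3=1 clk=1 s4=0 s2=1 s1=1 s5=0 s0=1
t6.Δ3 s3=1 clk=1 s4=0 s2=1 s1=1 s5=1 s0=1
t7.Δ0 s3=1 clk=1 s4=0 s2=1 s1=1 s5=1 s0=1
t7.Δ1 s3=1 clk=0 s4=0 s2=1 s1=1 s5=1 s0=1
t8.Δ0 s3=1 clk=0 s4=0 s2=1 s1=1 s5=1 s0=1
t8.Δ1 s3=1 clk=1 s4=0 s2=1 s1=1 s5=1 s0=1
t8.Δ2 s3=1 clk=1 s4=0 s2=0 s1=1 s5=1 s0=1
t8.Δ3 s3=1 clk=1 s4=0 s2=0 s1=1 s5=0 s0=1
t9.Δ0 s3=1 clk=1 s4=0 s2=0 s1=1 s5=0 s0=1
t9.Δ1 s3=1 clk=0 s4=0 s2=0 s1=1 s5=0 s0=1
t10.Δ0 s3=1 clk=0 s4=0 s2=0 s1=1 s5=0 s0=1
t10.Δ1 s3=1 clk=1 s4=0 s2=0 s1=1 s5=0 s0=1
t10.Δ2 s3=1 clk=1 s4=0 s2=1 s1=1 s5=0 s0=1
t10.Δ3 s3=1 clk=1 s4=0 s2=1 s1=1 s5=1 s0=1
t11.Δ0 s3=1 clk=1 s4=0 s2=1 s1=1 s5=1 s0=1
t11.Δ1 s3=1 clk=0 s4=0 s2=1 s1=1 s5=1 s0=1
t12.Δ0 s3=1 clk=0 s4=0 s2=1 s1=1 s5=1 s0=1
t12.Δ1 s3=1 clk=1 s4=0 s2=1 s1=1 s5=1 s0=1
t12.Δ2 s3=1 clk=1 s4=0 s2=0 s1=1 s5=1 s0=1
t12.Δ3 s3=1 clk=1 s4=0 s2=0 s1=1 s5=0 s0=1
t13.Δ0 s3=1 clk=1 s4=0 s2=0 s1=1 s5=0 s0=1
t13.Δ1 s3=1 clk=0 s4=0 s2=0 s1=1 s5=0 s0=1
t14.Δ0 s3=1 clk=0 s4=0 s2=0 s1=1 s5=0 s0=1
t14.Δ1 s3=1 clk=1 s4=0 s2=0 s1=1 s5=0 s0=1
t14.Δ2 s3=1 clk=1 s4=0 s2=1 s1=1 s5=0 s0=1
t14.Δ3 s3=1 clk=1 s4=0 s2=1 s1=1 s5=1 s0=1
t15.Δ0 s3=1 clk=1 s4=0 s2=1 s1=1 s5=1 s0=1
t15.Δ1 s3=1 clk=0 s4=0 s2=1 s1=1 s5=1 s0=1
t16.Δ0 s3=1 clk=0 s4=0 s2=1 s1=1 s5=1 s0=1
t16.Δ1 s3=1 clk=1 s4=0 s2=1 s1=1 s5=1 s0=1
t16.Δ2 s3=1 clk=1 s4=0 s2=0 s1=1 s5=1 s0=1
t16.Δ3 s3=1 clk=1 s4=0 s2=0 s1=1 s5=0 s0=1

1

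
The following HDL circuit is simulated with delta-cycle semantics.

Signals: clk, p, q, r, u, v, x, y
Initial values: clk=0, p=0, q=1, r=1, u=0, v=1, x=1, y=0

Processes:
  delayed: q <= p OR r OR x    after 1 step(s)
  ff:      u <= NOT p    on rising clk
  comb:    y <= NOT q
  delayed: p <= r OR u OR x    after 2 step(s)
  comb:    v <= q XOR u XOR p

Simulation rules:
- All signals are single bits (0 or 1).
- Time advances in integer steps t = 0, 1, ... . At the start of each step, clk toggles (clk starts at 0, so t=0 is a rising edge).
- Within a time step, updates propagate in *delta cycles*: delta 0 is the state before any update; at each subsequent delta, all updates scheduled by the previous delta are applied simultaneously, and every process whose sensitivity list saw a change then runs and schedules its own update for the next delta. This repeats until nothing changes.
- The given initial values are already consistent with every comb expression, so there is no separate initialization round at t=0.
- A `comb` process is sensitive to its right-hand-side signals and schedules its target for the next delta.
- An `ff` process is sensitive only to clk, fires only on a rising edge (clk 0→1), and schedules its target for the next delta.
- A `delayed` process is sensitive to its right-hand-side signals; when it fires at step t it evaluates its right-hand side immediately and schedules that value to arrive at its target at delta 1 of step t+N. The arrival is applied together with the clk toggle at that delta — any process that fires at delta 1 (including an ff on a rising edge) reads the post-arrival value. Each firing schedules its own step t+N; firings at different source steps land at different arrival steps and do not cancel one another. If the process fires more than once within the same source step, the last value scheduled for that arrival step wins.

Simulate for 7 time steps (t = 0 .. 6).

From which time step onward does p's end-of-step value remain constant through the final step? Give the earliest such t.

t0.Δ0 x=1 y=0 q=1 u=0 r=1 v=1 p=0 clk=0
t0.Δ1 x=1 y=0 q=1 u=0 r=1 v=1 p=0 clk=1
t0.Δ2 x=1 y=0 q=1 u=1 r=1 v=1 p=0 clk=1
t0.Δ3 x=1 y=0 q=1 u=1 r=1 v=0 p=0 clk=1
t1.Δ0 x=1 y=0 q=1 u=1 r=1 v=0 p=0 clk=1
t1.Δ1 x=1 y=0 q=1 u=1 r=1 v=0 p=0 clk=0
t2.Δ0 x=1 y=0 q=1 u=1 r=1 v=0 p=0 clk=0
t2.Δ1 x=1 y=0 q=1 u=1 r=1 v=0 p=1 clk=1
t2.Δ2 x=1 y=0 q=1 u=0 r=1 v=1 p=1 clk=1
t2.Δ3 x=1 y=0 q=1 u=0 r=1 v=0 p=1 clk=1
t3.Δ0 x=1 y=0 q=1 u=0 r=1 v=0 p=1 clk=1
t3.Δ1 x=1 y=0 q=1 u=0 r=1 v=0 p=1 clk=0
t4.Δ0 x=1 y=0 q=1 u=0 r=1 v=0 p=1 clk=0
t4.Δ1 x=1 y=0 q=1 u=0 r=1 v=0 p=1 clk=1
t5.Δ0 x=1 y=0 q=1 u=0 r=1 v=0 p=1 clk=1
t5.Δ1 x=1 y=0 q=1 u=0 r=1 v=0 p=1 clk=0
t6.Δ0 x=1 y=0 q=1 u=0 r=1 v=0 p=1 clk=0
t6.Δ1 x=1 y=0 q=1 u=0 r=1 v=0 p=1 clk=1

2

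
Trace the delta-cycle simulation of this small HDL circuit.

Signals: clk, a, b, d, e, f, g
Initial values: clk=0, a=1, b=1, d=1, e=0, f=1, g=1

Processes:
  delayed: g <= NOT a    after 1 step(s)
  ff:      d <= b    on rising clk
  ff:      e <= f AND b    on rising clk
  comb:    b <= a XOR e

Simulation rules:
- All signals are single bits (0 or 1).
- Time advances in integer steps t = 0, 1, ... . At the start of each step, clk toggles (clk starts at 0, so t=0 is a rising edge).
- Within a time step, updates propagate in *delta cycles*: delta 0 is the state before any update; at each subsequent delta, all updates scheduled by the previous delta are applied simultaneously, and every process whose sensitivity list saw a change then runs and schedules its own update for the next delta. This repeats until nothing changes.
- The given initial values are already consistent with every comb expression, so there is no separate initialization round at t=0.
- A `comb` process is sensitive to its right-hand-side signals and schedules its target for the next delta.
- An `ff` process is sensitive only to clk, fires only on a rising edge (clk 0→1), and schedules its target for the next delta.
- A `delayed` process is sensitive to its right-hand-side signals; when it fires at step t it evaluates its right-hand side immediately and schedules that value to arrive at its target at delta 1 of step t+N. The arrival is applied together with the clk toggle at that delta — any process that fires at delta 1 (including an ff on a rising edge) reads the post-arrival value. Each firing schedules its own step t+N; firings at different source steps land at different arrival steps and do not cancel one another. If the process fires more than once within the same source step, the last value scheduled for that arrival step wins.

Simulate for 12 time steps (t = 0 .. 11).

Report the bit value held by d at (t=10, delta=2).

t0.Δ0 d=1 a=1 f=1 g=1 e=0 clk=0 b=1
t0.Δ1 d=1 a=1 f=1 g=1 e=0 clk=1 b=1
t0.Δ2 d=1 a=1 f=1 g=1 e=1 clk=1 b=1
t0.Δ3 d=1 a=1 f=1 g=1 e=1 clk=1 b=0
t1.Δ0 d=1 a=1 f=1 g=1 e=1 clk=1 b=0
t1.Δ1 d=1 a=1 f=1 g=1 e=1 clk=0 b=0
t2.Δ0 d=1 a=1 f=1 g=1 e=1 clk=0 b=0
t2.Δ1 d=1 a=1 f=1 g=1 e=1 clk=1 b=0
t2.Δ2 d=0 a=1 f=1 g=1 e=0 clk=1 b=0
t2.Δ3 d=0 a=1 f=1 g=1 e=0 clk=1 b=1
t3.Δ0 d=0 a=1 f=1 g=1 e=0 clk=1 b=1
t3.Δ1 d=0 a=1 f=1 g=1 e=0 clk=0 b=1
t4.Δ0 d=0 a=1 f=1 g=1 e=0 clk=0 b=1
t4.Δ1 d=0 a=1 f=1 g=1 e=0 clk=1 b=1
t4.Δ2 d=1 a=1 f=1 g=1 e=1 clk=1 b=1
t4.Δ3 d=1 a=1 f=1 g=1 e=1 clk=1 b=0
t5.Δ0 d=1 a=1 f=1 g=1 e=1 clk=1 b=0
t5.Δ1 d=1 a=1 f=1 g=1 e=1 clk=0 b=0
t6.Δ0 d=1 a=1 f=1 g=1 e=1 clk=0 b=0
t6.Δ1 d=1 a=1 f=1 g=1 e=1 clk=1 b=0
t6.Δ2 d=0 a=1 f=1 g=1 e=0 clk=1 b=0
t6.Δ3 d=0 a=1 f=1 g=1 e=0 clk=1 b=1
t7.Δ0 d=0 a=1 f=1 g=1 e=0 clk=1 b=1
t7.Δ1 d=0 a=1 f=1 g=1 e=0 clk=0 b=1
t8.Δ0 d=0 a=1 f=1 g=1 e=0 clk=0 b=1
t8.Δ1 d=0 a=1 f=1 g=1 e=0 clk=1 b=1
t8.Δ2 d=1 a=1 f=1 g=1 e=1 clk=1 b=1
t8.Δ3 d=1 a=1 f=1 g=1 e=1 clk=1 b=0
t9.Δ0 d=1 a=1 f=1 g=1 e=1 clk=1 b=0
t9.Δ1 d=1 a=1 f=1 g=1 e=1 clk=0 b=0
t10.Δ0 d=1 a=1 f=1 g=1 e=1 clk=0 b=0
t10.Δ1 d=1 a=1 f=1 g=1 e=1 clk=1 b=0
t10.Δ2 d=0 a=1 f=1 g=1 e=0 clk=1 b=0
t10.Δ3 d=0 a=1 f=1 g=1 e=0 clk=1 b=1
t11.Δ0 d=0 a=1 f=1 g=1 e=0 clk=1 b=1
t11.Δ1 d=0 a=1 f=1 g=1 e=0 clk=0 b=1

0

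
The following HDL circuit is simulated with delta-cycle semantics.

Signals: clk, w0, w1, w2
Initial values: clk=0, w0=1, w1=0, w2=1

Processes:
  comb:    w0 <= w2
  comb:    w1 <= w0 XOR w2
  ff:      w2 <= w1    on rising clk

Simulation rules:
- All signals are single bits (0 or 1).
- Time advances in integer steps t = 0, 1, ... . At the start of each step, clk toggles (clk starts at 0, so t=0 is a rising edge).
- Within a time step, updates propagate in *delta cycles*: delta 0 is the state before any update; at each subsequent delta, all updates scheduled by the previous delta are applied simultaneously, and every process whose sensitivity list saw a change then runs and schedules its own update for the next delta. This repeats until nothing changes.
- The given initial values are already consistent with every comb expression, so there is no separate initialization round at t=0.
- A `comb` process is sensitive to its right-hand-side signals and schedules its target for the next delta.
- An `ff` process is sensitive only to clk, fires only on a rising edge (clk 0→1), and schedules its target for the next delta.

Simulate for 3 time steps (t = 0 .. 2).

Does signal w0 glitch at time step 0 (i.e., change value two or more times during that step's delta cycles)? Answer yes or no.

[bits: clk,w2,w1,w0]
t=0: Δ0=0101 Δ1=1101 Δ2=1001 Δ3=1010 Δ4=1000 | 4Δ
t=1: Δ0=1000 Δ1=0000 | 1Δ
t=2: Δ0=0000 Δ1=1000 | 1Δ

no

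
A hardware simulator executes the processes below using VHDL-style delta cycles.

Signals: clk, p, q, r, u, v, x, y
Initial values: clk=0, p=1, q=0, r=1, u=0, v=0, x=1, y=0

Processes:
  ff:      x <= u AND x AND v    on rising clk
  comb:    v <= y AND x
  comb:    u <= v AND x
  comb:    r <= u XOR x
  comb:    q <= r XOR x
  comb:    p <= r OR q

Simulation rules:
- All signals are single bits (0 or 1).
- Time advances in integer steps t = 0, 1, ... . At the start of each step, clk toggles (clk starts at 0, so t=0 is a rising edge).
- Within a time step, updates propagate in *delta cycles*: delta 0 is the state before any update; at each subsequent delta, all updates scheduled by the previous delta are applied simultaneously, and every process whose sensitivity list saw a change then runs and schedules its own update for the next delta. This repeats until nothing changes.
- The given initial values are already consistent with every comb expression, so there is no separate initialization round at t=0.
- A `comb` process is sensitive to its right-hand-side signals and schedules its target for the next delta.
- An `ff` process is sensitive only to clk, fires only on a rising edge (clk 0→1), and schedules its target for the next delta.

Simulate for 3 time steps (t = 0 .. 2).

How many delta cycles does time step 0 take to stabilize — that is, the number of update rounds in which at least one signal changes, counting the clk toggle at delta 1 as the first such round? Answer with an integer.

[bits: y,q,u,r,x,clk,p,v]
t=0: Δ0=00011010 Δ1=00011110 Δ2=00010110 Δ3=01000110 Δ4=00000110 Δ5=00000100 | 5Δ
t=1: Δ0=00000100 Δ1=00000000 | 1Δ
t=2: Δ0=00000000 Δ1=00000100 | 1Δ

5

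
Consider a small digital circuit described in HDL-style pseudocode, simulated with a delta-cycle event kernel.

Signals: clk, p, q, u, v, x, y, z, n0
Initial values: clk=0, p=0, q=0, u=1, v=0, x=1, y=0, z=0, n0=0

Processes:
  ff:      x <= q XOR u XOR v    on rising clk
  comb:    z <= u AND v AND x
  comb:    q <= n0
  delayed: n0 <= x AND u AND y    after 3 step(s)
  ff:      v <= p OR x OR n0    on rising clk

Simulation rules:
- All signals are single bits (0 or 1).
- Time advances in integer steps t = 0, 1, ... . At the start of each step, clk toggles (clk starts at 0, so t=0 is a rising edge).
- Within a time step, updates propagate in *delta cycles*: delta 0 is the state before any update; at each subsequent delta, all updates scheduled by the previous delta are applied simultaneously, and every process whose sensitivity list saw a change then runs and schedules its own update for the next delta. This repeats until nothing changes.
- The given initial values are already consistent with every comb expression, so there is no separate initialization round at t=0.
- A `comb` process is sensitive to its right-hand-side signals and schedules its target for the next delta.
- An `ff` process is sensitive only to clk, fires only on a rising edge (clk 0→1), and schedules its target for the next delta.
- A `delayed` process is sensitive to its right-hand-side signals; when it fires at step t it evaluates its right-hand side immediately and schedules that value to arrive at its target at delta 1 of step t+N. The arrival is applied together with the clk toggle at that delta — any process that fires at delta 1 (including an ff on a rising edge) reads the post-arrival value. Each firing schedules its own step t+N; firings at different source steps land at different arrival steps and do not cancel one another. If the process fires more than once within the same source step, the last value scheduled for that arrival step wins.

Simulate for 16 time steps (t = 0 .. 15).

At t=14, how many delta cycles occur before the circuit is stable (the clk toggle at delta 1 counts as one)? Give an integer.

2

t=0 Δ0: y=0 p=0 q=0 v=0 x=1 n0=0 u=1 clk=0 z=0
  Δ1: clk:0→1
  Δ2: v:0→1
  Δ3: z:0→1
  (3Δ to stable)
t=1 Δ0: y=0 p=0 q=0 v=1 x=1 n0=0 u=1 clk=1 z=1
  Δ1: clk:1→0
  (1Δ to stable)
t=2 Δ0: y=0 p=0 q=0 v=1 x=1 n0=0 u=1 clk=0 z=1
  Δ1: clk:0→1
  Δ2: x:1→0
  Δ3: z:1→0
  (3Δ to stable)
t=3 Δ0: y=0 p=0 q=0 v=1 x=0 n0=0 u=1 clk=1 z=0
  Δ1: clk:1→0
  (1Δ to stable)
t=4 Δ0: y=0 p=0 q=0 v=1 x=0 n0=0 u=1 clk=0 z=0
  Δ1: clk:0→1
  Δ2: v:1→0
  (2Δ to stable)
t=5 Δ0: y=0 p=0 q=0 v=0 x=0 n0=0 u=1 clk=1 z=0
  Δ1: clk:1→0
  (1Δ to stable)
t=6 Δ0: y=0 p=0 q=0 v=0 x=0 n0=0 u=1 clk=0 z=0
  Δ1: clk:0→1
  Δ2: x:0→1
  (2Δ to stable)
t=7 Δ0: y=0 p=0 q=0 v=0 x=1 n0=0 u=1 clk=1 z=0
  Δ1: clk:1→0
  (1Δ to stable)
t=8 Δ0: y=0 p=0 q=0 v=0 x=1 n0=0 u=1 clk=0 z=0
  Δ1: clk:0→1
  Δ2: v:0→1
  Δ3: z:0→1
  (3Δ to stable)
t=9 Δ0: y=0 p=0 q=0 v=1 x=1 n0=0 u=1 clk=1 z=1
  Δ1: clk:1→0
  (1Δ to stable)
t=10 Δ0: y=0 p=0 q=0 v=1 x=1 n0=0 u=1 clk=0 z=1
  Δ1: clk:0→1
  Δ2: x:1→0
  Δ3: z:1→0
  (3Δ to stable)
t=11 Δ0: y=0 p=0 q=0 v=1 x=0 n0=0 u=1 clk=1 z=0
  Δ1: clk:1→0
  (1Δ to stable)
t=12 Δ0: y=0 p=0 q=0 v=1 x=0 n0=0 u=1 clk=0 z=0
  Δ1: clk:0→1
  Δ2: v:1→0
  (2Δ to stable)
t=13 Δ0: y=0 p=0 q=0 v=0 x=0 n0=0 u=1 clk=1 z=0
  Δ1: clk:1→0
  (1Δ to stable)
t=14 Δ0: y=0 p=0 q=0 v=0 x=0 n0=0 u=1 clk=0 z=0
  Δ1: clk:0→1
  Δ2: x:0→1
  (2Δ to stable)
t=15 Δ0: y=0 p=0 q=0 v=0 x=1 n0=0 u=1 clk=1 z=0
  Δ1: clk:1→0
  (1Δ to stable)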